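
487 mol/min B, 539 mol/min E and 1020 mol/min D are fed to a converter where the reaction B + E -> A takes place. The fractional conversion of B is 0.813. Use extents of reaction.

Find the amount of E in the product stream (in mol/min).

143 mol/min

B reacted = 0.813 × 487 = 395.9 mol/min; ν_B = −1, so ξ = 395.9/1 = 395.9 mol/min.
Outlet amounts (n = n₀ + ν ξ):
  B: 487 − 1(395.9) = 91.07
  E: 539 − 1(395.9) = 143.1
  A: 0 + 1(395.9) = 395.9
  D: 1020 (inert)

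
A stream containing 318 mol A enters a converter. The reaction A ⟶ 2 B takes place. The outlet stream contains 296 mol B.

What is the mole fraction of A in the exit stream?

0.365

For B: n = n₀ + 2ξ → 296 = 0 + 2ξ, giving ξ = 148 mol.
Outlet amounts (n = n₀ + ν ξ):
  A: 318 − 1(148) = 170
  B: 0 + 2(148) = 296
Total out = 466 mol; y_A = 170 / 466 = 0.3648.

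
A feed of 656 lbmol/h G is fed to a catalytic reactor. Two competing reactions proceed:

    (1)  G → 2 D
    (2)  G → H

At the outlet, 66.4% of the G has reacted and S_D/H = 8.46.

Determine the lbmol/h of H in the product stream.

Conversion of G: G consumed = 0.664 × 656 = 435.6 lbmol/h = 1ξ₁ + 1ξ₂.
Selectivity: 2ξ₁ / (1ξ₂) = 8.46 → ξ₁ = 4.23 ξ₂.
Substitute: (1·4.23 + 1) ξ₂ = 435.6 → ξ₂ = 83.29 lbmol/h, ξ₁ = 352.3 lbmol/h.
Outlet amounts (n = n₀ + Σ ν·ξ):
  G: 656 − 1(352.3) − 1(83.29) = 220.4
  D: 0 + 2(352.3) = 704.6
  H: 0 + 1(83.29) = 83.29

83.3 lbmol/h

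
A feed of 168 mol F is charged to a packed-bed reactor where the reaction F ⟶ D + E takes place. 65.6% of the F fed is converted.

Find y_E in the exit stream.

F reacted = 0.656 × 168 = 110.2 mol; ν_F = −1, so ξ = 110.2/1 = 110.2 mol.
Outlet amounts (n = n₀ + ν ξ):
  F: 168 − 1(110.2) = 57.79
  D: 0 + 1(110.2) = 110.2
  E: 0 + 1(110.2) = 110.2
Total out = 278.2 mol; y_E = 110.2 / 278.2 = 0.3961.

0.396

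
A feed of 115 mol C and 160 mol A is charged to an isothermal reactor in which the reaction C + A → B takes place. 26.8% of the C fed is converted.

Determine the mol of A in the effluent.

C reacted = 0.268 × 115 = 30.82 mol; ν_C = −1, so ξ = 30.82/1 = 30.82 mol.
Outlet amounts (n = n₀ + ν ξ):
  C: 115 − 1(30.82) = 84.18
  A: 160 − 1(30.82) = 129.2
  B: 0 + 1(30.82) = 30.82

129 mol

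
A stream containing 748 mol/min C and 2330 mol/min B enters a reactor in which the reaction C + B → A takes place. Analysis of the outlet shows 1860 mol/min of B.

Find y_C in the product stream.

0.107

For B: n = n₀ − 1ξ → 1860 = 2330 − 1ξ, giving ξ = 470 mol/min.
Outlet amounts (n = n₀ + ν ξ):
  C: 748 − 1(470) = 278
  B: 2330 − 1(470) = 1860
  A: 0 + 1(470) = 470
Total out = 2608 mol/min; y_C = 278 / 2608 = 0.1066.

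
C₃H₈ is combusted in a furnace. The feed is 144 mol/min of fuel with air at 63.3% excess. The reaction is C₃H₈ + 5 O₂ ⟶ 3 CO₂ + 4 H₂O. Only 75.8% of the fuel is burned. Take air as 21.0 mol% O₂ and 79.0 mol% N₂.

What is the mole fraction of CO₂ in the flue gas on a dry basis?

Stoichiometric O₂ = 5 × 144 = 720 mol/min; O₂ fed = 720 × 1.633 = 1176 mol/min.
N₂ fed = 1176 × 79/21 = 4423 mol/min.
Fuel reacted = 0.758 × 144 → ξ = 109.2 mol/min.
Outlet (n = n₀ + ν ξ):
  C₃H₈: 144 − 1(109.2) = 34.85
  O₂: 1176 − 5(109.2) = 630
  N₂: 4423 (inert)
  CO₂: 0 + 3(109.2) = 327.5
  H₂O: 0 + 4(109.2) = 436.6
Dry total = 5415 mol/min; y_CO₂ (dry) = 327.5 / 5415 = 0.06047.

0.0605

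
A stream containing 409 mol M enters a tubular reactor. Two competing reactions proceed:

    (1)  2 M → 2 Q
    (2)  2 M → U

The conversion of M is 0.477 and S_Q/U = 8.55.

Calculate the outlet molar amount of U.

Conversion of M: M consumed = 0.477 × 409 = 195.1 mol = 2ξ₁ + 2ξ₂.
Selectivity: 2ξ₁ / (1ξ₂) = 8.55 → ξ₁ = 4.275 ξ₂.
Substitute: (2·4.275 + 2) ξ₂ = 195.1 → ξ₂ = 18.49 mol, ξ₁ = 79.05 mol.
Outlet amounts (n = n₀ + Σ ν·ξ):
  M: 409 − 2(79.05) − 2(18.49) = 213.9
  Q: 0 + 2(79.05) = 158.1
  U: 0 + 1(18.49) = 18.49

18.5 mol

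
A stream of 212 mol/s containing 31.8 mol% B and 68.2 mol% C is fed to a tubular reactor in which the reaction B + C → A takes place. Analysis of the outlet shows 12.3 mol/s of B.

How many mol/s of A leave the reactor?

For B: n = n₀ − 1ξ → 12.3 = 67.42 − 1ξ, giving ξ = 55.12 mol/s.
Outlet amounts (n = n₀ + ν ξ):
  B: 67.42 − 1(55.12) = 12.3
  C: 144.6 − 1(55.12) = 89.47
  A: 0 + 1(55.12) = 55.12

55.1 mol/s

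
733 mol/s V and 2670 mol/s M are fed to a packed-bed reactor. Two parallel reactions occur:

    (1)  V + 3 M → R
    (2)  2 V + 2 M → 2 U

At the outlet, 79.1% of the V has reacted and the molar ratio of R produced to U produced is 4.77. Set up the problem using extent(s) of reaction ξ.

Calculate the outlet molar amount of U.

100 mol/s

Conversion of V: V consumed = 0.791 × 733 = 579.8 mol/s = 1ξ₁ + 2ξ₂.
Selectivity: 1ξ₁ / (2ξ₂) = 4.77 → ξ₁ = 9.54 ξ₂.
Substitute: (1·9.54 + 2) ξ₂ = 579.8 → ξ₂ = 50.24 mol/s, ξ₁ = 479.3 mol/s.
Outlet amounts (n = n₀ + Σ ν·ξ):
  V: 733 − 1(479.3) − 2(50.24) = 153.2
  M: 2670 − 3(479.3) − 2(50.24) = 1132
  R: 0 + 1(479.3) = 479.3
  U: 0 + 2(50.24) = 100.5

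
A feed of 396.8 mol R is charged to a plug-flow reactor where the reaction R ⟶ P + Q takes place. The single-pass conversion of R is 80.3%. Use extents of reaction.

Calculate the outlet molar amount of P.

319 mol

R reacted = 0.803 × 396.8 = 318.6 mol; ν_R = −1, so ξ = 318.6/1 = 318.6 mol.
Outlet amounts (n = n₀ + ν ξ):
  R: 396.8 − 1(318.6) = 78.17
  P: 0 + 1(318.6) = 318.6
  Q: 0 + 1(318.6) = 318.6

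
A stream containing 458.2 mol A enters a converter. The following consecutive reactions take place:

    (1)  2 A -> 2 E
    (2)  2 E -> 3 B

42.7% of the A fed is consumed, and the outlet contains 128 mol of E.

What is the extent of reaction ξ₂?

Conversion of A: A consumed = 2ξ₁ = 0.427 × 458.2 → ξ₁ = 97.83 mol.
E balance: n_E = 0 + 2ξ₁ − 2ξ₂ = 128 → ξ₂ = (2·97.83 − 128)/2 = 33.83 mol.
Outlet amounts (n = n₀ + Σ ν·ξ):
  A: 458.2 − 2(97.83) = 262.5
  E: 0 + 2(97.83) − 2(33.83) = 128
  B: 0 + 3(33.83) = 101.5

ξ₂ = 33.8 mol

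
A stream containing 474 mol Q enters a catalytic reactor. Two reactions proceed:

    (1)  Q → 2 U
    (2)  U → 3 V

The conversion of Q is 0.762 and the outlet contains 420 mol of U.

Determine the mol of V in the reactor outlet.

907 mol

Conversion of Q: Q consumed = 1ξ₁ = 0.762 × 474 → ξ₁ = 361.2 mol.
U balance: n_U = 0 + 2ξ₁ − 1ξ₂ = 420 → ξ₂ = (2·361.2 − 420)/1 = 302.4 mol.
Outlet amounts (n = n₀ + Σ ν·ξ):
  Q: 474 − 1(361.2) = 112.8
  U: 0 + 2(361.2) − 1(302.4) = 420
  V: 0 + 3(302.4) = 907.1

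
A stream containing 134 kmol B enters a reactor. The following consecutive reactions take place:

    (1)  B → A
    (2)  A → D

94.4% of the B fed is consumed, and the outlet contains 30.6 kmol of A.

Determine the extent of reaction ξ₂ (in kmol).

Conversion of B: B consumed = 1ξ₁ = 0.944 × 134 → ξ₁ = 126.5 kmol.
A balance: n_A = 0 + 1ξ₁ − 1ξ₂ = 30.6 → ξ₂ = (1·126.5 − 30.6)/1 = 95.9 kmol.
Outlet amounts (n = n₀ + Σ ν·ξ):
  B: 134 − 1(126.5) = 7.504
  A: 0 + 1(126.5) − 1(95.9) = 30.6
  D: 0 + 1(95.9) = 95.9

ξ₂ = 95.9 kmol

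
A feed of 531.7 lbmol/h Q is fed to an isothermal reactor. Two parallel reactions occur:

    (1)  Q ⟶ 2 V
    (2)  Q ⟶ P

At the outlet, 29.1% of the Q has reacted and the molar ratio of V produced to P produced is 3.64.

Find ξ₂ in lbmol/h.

ξ₂ = 54.9 lbmol/h

Conversion of Q: Q consumed = 0.291 × 531.7 = 154.7 lbmol/h = 1ξ₁ + 1ξ₂.
Selectivity: 2ξ₁ / (1ξ₂) = 3.64 → ξ₁ = 1.82 ξ₂.
Substitute: (1·1.82 + 1) ξ₂ = 154.7 → ξ₂ = 54.87 lbmol/h, ξ₁ = 99.86 lbmol/h.
Outlet amounts (n = n₀ + Σ ν·ξ):
  Q: 531.7 − 1(99.86) − 1(54.87) = 377
  V: 0 + 2(99.86) = 199.7
  P: 0 + 1(54.87) = 54.87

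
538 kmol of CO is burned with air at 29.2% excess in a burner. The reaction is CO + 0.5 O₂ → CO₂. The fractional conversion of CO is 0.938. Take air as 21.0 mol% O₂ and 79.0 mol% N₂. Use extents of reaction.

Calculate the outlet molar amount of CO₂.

505 kmol

Stoichiometric O₂ = 0.5 × 538 = 269 kmol; O₂ fed = 269 × 1.292 = 347.5 kmol.
N₂ fed = 347.5 × 79/21 = 1307 kmol.
Fuel reacted = 0.938 × 538 → ξ = 504.6 kmol.
Outlet (n = n₀ + ν ξ):
  CO: 538 − 1(504.6) = 33.36
  O₂: 347.5 − 0.5(504.6) = 95.23
  N₂: 1307 (inert)
  CO₂: 0 + 1(504.6) = 504.6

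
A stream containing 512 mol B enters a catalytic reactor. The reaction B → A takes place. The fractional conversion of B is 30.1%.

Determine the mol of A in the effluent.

B reacted = 0.301 × 512 = 154.1 mol; ν_B = −1, so ξ = 154.1/1 = 154.1 mol.
Outlet amounts (n = n₀ + ν ξ):
  B: 512 − 1(154.1) = 357.9
  A: 0 + 1(154.1) = 154.1

154 mol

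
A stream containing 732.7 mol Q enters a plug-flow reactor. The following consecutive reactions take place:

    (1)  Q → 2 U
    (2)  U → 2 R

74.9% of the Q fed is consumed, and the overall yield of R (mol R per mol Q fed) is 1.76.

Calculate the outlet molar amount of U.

Conversion of Q: Q consumed = 1ξ₁ = 0.749 × 732.7 → ξ₁ = 548.8 mol.
Yield of R: 2ξ₂ / 732.7 = 1.76 → ξ₂ = 644.8 mol.
Outlet amounts (n = n₀ + Σ ν·ξ):
  Q: 732.7 − 1(548.8) = 183.9
  U: 0 + 2(548.8) − 1(644.8) = 452.8
  R: 0 + 2(644.8) = 1290

453 mol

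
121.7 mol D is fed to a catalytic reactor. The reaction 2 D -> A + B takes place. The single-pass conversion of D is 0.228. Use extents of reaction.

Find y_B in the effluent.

0.114

D reacted = 0.228 × 121.7 = 27.75 mol; ν_D = −2, so ξ = 27.75/2 = 13.87 mol.
Outlet amounts (n = n₀ + ν ξ):
  D: 121.7 − 2(13.87) = 93.95
  A: 0 + 1(13.87) = 13.87
  B: 0 + 1(13.87) = 13.87
Total out = 121.7 mol; y_B = 13.87 / 121.7 = 0.114.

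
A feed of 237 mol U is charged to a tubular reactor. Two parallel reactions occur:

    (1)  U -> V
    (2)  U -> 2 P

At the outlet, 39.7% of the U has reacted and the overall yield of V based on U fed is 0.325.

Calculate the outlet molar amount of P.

34.1 mol

Yield of V: 1ξ₁ / 237 = 0.325 → ξ₁ = 77.03 mol.
Conversion of U: 1ξ₁ + 1ξ₂ = 0.397 × 237 = 94.09 → ξ₂ = 17.06 mol.
Outlet amounts (n = n₀ + Σ ν·ξ):
  U: 237 − 1(77.03) − 1(17.06) = 142.9
  V: 0 + 1(77.03) = 77.03
  P: 0 + 2(17.06) = 34.13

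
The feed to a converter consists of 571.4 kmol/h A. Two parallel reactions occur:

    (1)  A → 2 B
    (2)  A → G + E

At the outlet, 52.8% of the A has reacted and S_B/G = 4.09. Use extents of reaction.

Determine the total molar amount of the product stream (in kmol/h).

873 kmol/h

Conversion of A: A consumed = 0.528 × 571.4 = 301.7 kmol/h = 1ξ₁ + 1ξ₂.
Selectivity: 2ξ₁ / (1ξ₂) = 4.09 → ξ₁ = 2.045 ξ₂.
Substitute: (1·2.045 + 1) ξ₂ = 301.7 → ξ₂ = 99.08 kmol/h, ξ₁ = 202.6 kmol/h.
Outlet amounts (n = n₀ + Σ ν·ξ):
  A: 571.4 − 1(202.6) − 1(99.08) = 269.7
  B: 0 + 2(202.6) = 405.2
  G: 0 + 1(99.08) = 99.08
  E: 0 + 1(99.08) = 99.08
Total out = 269.7 + 405.2 + 99.08 + 99.08 = 873.1 kmol/h.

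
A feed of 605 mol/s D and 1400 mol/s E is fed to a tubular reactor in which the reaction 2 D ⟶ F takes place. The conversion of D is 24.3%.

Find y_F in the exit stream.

0.0381

D reacted = 0.243 × 605 = 147 mol/s; ν_D = −2, so ξ = 147/2 = 73.51 mol/s.
Outlet amounts (n = n₀ + ν ξ):
  D: 605 − 2(73.51) = 458
  F: 0 + 1(73.51) = 73.51
  E: 1400 (inert)
Total out = 1931 mol/s; y_F = 73.51 / 1931 = 0.03806.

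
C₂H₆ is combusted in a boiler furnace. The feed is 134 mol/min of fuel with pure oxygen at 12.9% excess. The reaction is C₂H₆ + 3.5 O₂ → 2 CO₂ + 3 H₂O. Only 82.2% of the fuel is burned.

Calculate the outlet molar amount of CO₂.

220 mol/min

Stoichiometric O₂ = 3.5 × 134 = 469 mol/min; O₂ fed = 469 × 1.129 = 529.5 mol/min.
Fuel reacted = 0.822 × 134 → ξ = 110.1 mol/min.
Outlet (n = n₀ + ν ξ):
  C₂H₆: 134 − 1(110.1) = 23.85
  O₂: 529.5 − 3.5(110.1) = 144
  CO₂: 0 + 2(110.1) = 220.3
  H₂O: 0 + 3(110.1) = 330.4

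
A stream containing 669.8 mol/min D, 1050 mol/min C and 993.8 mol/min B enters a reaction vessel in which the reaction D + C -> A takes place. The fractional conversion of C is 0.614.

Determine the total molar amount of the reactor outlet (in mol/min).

C reacted = 0.614 × 1050 = 644.7 mol/min; ν_C = −1, so ξ = 644.7/1 = 644.7 mol/min.
Outlet amounts (n = n₀ + ν ξ):
  D: 669.8 − 1(644.7) = 25.1
  C: 1050 − 1(644.7) = 405.3
  A: 0 + 1(644.7) = 644.7
  B: 993.8 (inert)
Total out = 25.1 + 405.3 + 644.7 + 993.8 = 2069 mol/min.

2070 mol/min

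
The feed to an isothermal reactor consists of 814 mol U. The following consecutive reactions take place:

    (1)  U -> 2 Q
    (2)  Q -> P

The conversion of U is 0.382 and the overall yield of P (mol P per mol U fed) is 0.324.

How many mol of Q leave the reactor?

Conversion of U: U consumed = 1ξ₁ = 0.382 × 814 → ξ₁ = 310.9 mol.
Yield of P: 1ξ₂ / 814 = 0.324 → ξ₂ = 263.7 mol.
Outlet amounts (n = n₀ + Σ ν·ξ):
  U: 814 − 1(310.9) = 503.1
  Q: 0 + 2(310.9) − 1(263.7) = 358.2
  P: 0 + 1(263.7) = 263.7

358 mol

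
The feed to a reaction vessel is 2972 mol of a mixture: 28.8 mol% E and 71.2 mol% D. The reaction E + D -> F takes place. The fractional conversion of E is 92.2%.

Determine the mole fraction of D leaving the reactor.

0.608

E reacted = 0.922 × 855.9 = 789.2 mol; ν_E = −1, so ξ = 789.2/1 = 789.2 mol.
Outlet amounts (n = n₀ + ν ξ):
  E: 855.9 − 1(789.2) = 66.76
  D: 2116 − 1(789.2) = 1327
  F: 0 + 1(789.2) = 789.2
Total out = 2183 mol; y_D = 1327 / 2183 = 0.6079.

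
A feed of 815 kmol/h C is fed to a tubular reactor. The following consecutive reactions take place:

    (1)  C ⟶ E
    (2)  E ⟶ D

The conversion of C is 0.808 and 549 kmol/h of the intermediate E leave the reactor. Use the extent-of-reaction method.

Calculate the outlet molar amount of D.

Conversion of C: C consumed = 1ξ₁ = 0.808 × 815 → ξ₁ = 658.5 kmol/h.
E balance: n_E = 0 + 1ξ₁ − 1ξ₂ = 549 → ξ₂ = (1·658.5 − 549)/1 = 109.5 kmol/h.
Outlet amounts (n = n₀ + Σ ν·ξ):
  C: 815 − 1(658.5) = 156.5
  E: 0 + 1(658.5) − 1(109.5) = 549
  D: 0 + 1(109.5) = 109.5

110 kmol/h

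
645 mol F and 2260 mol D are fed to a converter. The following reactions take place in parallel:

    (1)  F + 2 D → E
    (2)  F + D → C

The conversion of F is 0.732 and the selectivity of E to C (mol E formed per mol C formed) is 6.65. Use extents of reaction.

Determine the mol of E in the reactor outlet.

410 mol

Conversion of F: F consumed = 0.732 × 645 = 472.1 mol = 1ξ₁ + 1ξ₂.
Selectivity: 1ξ₁ / (1ξ₂) = 6.65 → ξ₁ = 6.65 ξ₂.
Substitute: (1·6.65 + 1) ξ₂ = 472.1 → ξ₂ = 61.72 mol, ξ₁ = 410.4 mol.
Outlet amounts (n = n₀ + Σ ν·ξ):
  F: 645 − 1(410.4) − 1(61.72) = 172.9
  D: 2260 − 2(410.4) − 1(61.72) = 1377
  E: 0 + 1(410.4) = 410.4
  C: 0 + 1(61.72) = 61.72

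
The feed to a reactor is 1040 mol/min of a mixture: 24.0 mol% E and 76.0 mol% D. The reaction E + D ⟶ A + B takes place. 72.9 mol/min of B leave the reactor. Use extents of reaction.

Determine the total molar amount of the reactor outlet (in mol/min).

For B: n = n₀ + 1ξ → 72.9 = 0 + 1ξ, giving ξ = 72.9 mol/min.
Outlet amounts (n = n₀ + ν ξ):
  E: 249.6 − 1(72.9) = 176.7
  D: 790.4 − 1(72.9) = 717.5
  A: 0 + 1(72.9) = 72.9
  B: 0 + 1(72.9) = 72.9
Total out = 176.7 + 717.5 + 72.9 + 72.9 = 1040 mol/min.

1040 mol/min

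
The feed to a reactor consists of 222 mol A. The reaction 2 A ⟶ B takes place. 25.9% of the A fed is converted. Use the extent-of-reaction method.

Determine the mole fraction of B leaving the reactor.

0.149

A reacted = 0.259 × 222 = 57.5 mol; ν_A = −2, so ξ = 57.5/2 = 28.75 mol.
Outlet amounts (n = n₀ + ν ξ):
  A: 222 − 2(28.75) = 164.5
  B: 0 + 1(28.75) = 28.75
Total out = 193.3 mol; y_B = 28.75 / 193.3 = 0.1488.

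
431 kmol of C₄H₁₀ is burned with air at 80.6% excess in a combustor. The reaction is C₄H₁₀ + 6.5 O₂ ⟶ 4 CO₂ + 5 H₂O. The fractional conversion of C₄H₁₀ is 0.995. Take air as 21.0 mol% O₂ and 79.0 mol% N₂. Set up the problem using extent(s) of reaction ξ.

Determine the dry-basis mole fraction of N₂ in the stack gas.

0.827

Stoichiometric O₂ = 6.5 × 431 = 2802 kmol; O₂ fed = 2802 × 1.806 = 5060 kmol.
N₂ fed = 5060 × 79/21 = 19030 kmol.
Fuel reacted = 0.995 × 431 → ξ = 428.8 kmol.
Outlet (n = n₀ + ν ξ):
  C₄H₁₀: 431 − 1(428.8) = 2.155
  O₂: 5060 − 6.5(428.8) = 2272
  N₂: 19030 (inert)
  CO₂: 0 + 4(428.8) = 1715
  H₂O: 0 + 5(428.8) = 2144
Dry total = 23020 kmol; y_N₂ (dry) = 19030 / 23020 = 0.8267.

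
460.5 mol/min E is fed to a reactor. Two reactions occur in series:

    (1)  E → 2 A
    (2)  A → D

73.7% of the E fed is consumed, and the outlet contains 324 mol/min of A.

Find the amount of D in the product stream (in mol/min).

355 mol/min

Conversion of E: E consumed = 1ξ₁ = 0.737 × 460.5 → ξ₁ = 339.4 mol/min.
A balance: n_A = 0 + 2ξ₁ − 1ξ₂ = 324 → ξ₂ = (2·339.4 − 324)/1 = 354.8 mol/min.
Outlet amounts (n = n₀ + Σ ν·ξ):
  E: 460.5 − 1(339.4) = 121.1
  A: 0 + 2(339.4) − 1(354.8) = 324
  D: 0 + 1(354.8) = 354.8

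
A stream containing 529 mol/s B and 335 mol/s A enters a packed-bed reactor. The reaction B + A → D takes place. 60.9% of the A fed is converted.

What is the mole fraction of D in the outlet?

A reacted = 0.609 × 335 = 204 mol/s; ν_A = −1, so ξ = 204/1 = 204 mol/s.
Outlet amounts (n = n₀ + ν ξ):
  B: 529 − 1(204) = 325
  A: 335 − 1(204) = 131
  D: 0 + 1(204) = 204
Total out = 660 mol/s; y_D = 204 / 660 = 0.3091.

0.309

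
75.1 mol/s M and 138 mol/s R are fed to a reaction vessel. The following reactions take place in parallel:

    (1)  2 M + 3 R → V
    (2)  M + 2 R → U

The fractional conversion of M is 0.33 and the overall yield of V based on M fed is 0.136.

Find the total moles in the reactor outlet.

164 mol/s

Yield of V: 1ξ₁ / 75.1 = 0.136 → ξ₁ = 10.21 mol/s.
Conversion of M: 2ξ₁ + 1ξ₂ = 0.33 × 75.1 = 24.78 → ξ₂ = 4.356 mol/s.
Outlet amounts (n = n₀ + Σ ν·ξ):
  M: 75.1 − 2(10.21) − 1(4.356) = 50.32
  R: 138 − 3(10.21) − 2(4.356) = 98.65
  V: 0 + 1(10.21) = 10.21
  U: 0 + 1(4.356) = 4.356
Total out = 50.32 + 98.65 + 10.21 + 4.356 = 163.5 mol/s.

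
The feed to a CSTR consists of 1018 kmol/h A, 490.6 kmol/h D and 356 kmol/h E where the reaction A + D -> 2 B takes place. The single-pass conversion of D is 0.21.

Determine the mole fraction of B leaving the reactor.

D reacted = 0.21 × 490.6 = 103 kmol/h; ν_D = −1, so ξ = 103/1 = 103 kmol/h.
Outlet amounts (n = n₀ + ν ξ):
  A: 1018 − 1(103) = 915
  D: 490.6 − 1(103) = 387.6
  B: 0 + 2(103) = 206.1
  E: 356 (inert)
Total out = 1865 kmol/h; y_B = 206.1 / 1865 = 0.1105.

0.111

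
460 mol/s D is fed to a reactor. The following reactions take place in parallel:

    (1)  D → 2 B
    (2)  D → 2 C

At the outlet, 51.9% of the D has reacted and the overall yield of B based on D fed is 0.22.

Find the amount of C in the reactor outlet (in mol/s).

Yield of B: 2ξ₁ / 460 = 0.22 → ξ₁ = 50.6 mol/s.
Conversion of D: 1ξ₁ + 1ξ₂ = 0.519 × 460 = 238.7 → ξ₂ = 188.1 mol/s.
Outlet amounts (n = n₀ + Σ ν·ξ):
  D: 460 − 1(50.6) − 1(188.1) = 221.3
  B: 0 + 2(50.6) = 101.2
  C: 0 + 2(188.1) = 376.3

376 mol/s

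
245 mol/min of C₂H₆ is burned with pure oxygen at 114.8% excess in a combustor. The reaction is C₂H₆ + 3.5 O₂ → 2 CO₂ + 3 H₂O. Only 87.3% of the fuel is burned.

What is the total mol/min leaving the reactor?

Stoichiometric O₂ = 3.5 × 245 = 857.5 mol/min; O₂ fed = 857.5 × 2.148 = 1842 mol/min.
Fuel reacted = 0.873 × 245 → ξ = 213.9 mol/min.
Outlet (n = n₀ + ν ξ):
  C₂H₆: 245 − 1(213.9) = 31.12
  O₂: 1842 − 3.5(213.9) = 1093
  CO₂: 0 + 2(213.9) = 427.8
  H₂O: 0 + 3(213.9) = 641.7
Total out = 31.12 + 1093 + 427.8 + 641.7 = 2194 mol/min.

2190 mol/min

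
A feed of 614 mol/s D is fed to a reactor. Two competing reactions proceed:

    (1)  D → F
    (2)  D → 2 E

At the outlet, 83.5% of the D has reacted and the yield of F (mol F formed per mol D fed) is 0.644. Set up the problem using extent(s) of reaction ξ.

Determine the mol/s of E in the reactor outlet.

Yield of F: 1ξ₁ / 614 = 0.644 → ξ₁ = 395.4 mol/s.
Conversion of D: 1ξ₁ + 1ξ₂ = 0.835 × 614 = 512.7 → ξ₂ = 117.3 mol/s.
Outlet amounts (n = n₀ + Σ ν·ξ):
  D: 614 − 1(395.4) − 1(117.3) = 101.3
  F: 0 + 1(395.4) = 395.4
  E: 0 + 2(117.3) = 234.5

235 mol/s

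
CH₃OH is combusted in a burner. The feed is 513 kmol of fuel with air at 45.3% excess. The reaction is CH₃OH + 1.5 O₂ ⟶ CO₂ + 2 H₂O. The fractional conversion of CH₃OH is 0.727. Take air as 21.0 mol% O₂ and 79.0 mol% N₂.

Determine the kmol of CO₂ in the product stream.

373 kmol

Stoichiometric O₂ = 1.5 × 513 = 769.5 kmol; O₂ fed = 769.5 × 1.453 = 1118 kmol.
N₂ fed = 1118 × 79/21 = 4206 kmol.
Fuel reacted = 0.727 × 513 → ξ = 373 kmol.
Outlet (n = n₀ + ν ξ):
  CH₃OH: 513 − 1(373) = 140
  O₂: 1118 − 1.5(373) = 558.7
  N₂: 4206 (inert)
  CO₂: 0 + 1(373) = 373
  H₂O: 0 + 2(373) = 745.9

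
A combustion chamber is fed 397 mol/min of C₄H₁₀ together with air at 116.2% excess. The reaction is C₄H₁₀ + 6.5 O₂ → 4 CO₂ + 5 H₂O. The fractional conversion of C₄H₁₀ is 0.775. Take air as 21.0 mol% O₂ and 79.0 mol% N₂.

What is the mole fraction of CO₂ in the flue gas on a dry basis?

Stoichiometric O₂ = 6.5 × 397 = 2580 mol/min; O₂ fed = 2580 × 2.162 = 5579 mol/min.
N₂ fed = 5579 × 79/21 = 20990 mol/min.
Fuel reacted = 0.775 × 397 → ξ = 307.7 mol/min.
Outlet (n = n₀ + ν ξ):
  C₄H₁₀: 397 − 1(307.7) = 89.32
  O₂: 5579 − 6.5(307.7) = 3579
  N₂: 20990 (inert)
  CO₂: 0 + 4(307.7) = 1231
  H₂O: 0 + 5(307.7) = 1538
Dry total = 25890 mol/min; y_CO₂ (dry) = 1231 / 25890 = 0.04754.

0.0475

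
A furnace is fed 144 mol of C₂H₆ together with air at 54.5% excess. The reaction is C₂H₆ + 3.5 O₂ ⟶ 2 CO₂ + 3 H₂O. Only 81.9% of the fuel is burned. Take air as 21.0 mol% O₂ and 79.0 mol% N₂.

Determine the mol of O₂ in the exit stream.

366 mol

Stoichiometric O₂ = 3.5 × 144 = 504 mol; O₂ fed = 504 × 1.545 = 778.7 mol.
N₂ fed = 778.7 × 79/21 = 2929 mol.
Fuel reacted = 0.819 × 144 → ξ = 117.9 mol.
Outlet (n = n₀ + ν ξ):
  C₂H₆: 144 − 1(117.9) = 26.06
  O₂: 778.7 − 3.5(117.9) = 365.9
  N₂: 2929 (inert)
  CO₂: 0 + 2(117.9) = 235.9
  H₂O: 0 + 3(117.9) = 353.8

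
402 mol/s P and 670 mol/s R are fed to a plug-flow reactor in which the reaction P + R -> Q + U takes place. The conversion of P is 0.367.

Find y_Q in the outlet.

P reacted = 0.367 × 402 = 147.5 mol/s; ν_P = −1, so ξ = 147.5/1 = 147.5 mol/s.
Outlet amounts (n = n₀ + ν ξ):
  P: 402 − 1(147.5) = 254.5
  R: 670 − 1(147.5) = 522.5
  Q: 0 + 1(147.5) = 147.5
  U: 0 + 1(147.5) = 147.5
Total out = 1072 mol/s; y_Q = 147.5 / 1072 = 0.1376.

0.138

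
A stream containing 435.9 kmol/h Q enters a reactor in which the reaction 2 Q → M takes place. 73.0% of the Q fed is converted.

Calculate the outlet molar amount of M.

Q reacted = 0.73 × 435.9 = 318.2 kmol/h; ν_Q = −2, so ξ = 318.2/2 = 159.1 kmol/h.
Outlet amounts (n = n₀ + ν ξ):
  Q: 435.9 − 2(159.1) = 117.7
  M: 0 + 1(159.1) = 159.1

159 kmol/h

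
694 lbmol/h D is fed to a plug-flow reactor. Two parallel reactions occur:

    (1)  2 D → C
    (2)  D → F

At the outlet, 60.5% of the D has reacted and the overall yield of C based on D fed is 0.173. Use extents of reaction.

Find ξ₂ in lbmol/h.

Yield of C: 1ξ₁ / 694 = 0.173 → ξ₁ = 120.1 lbmol/h.
Conversion of D: 2ξ₁ + 1ξ₂ = 0.605 × 694 = 419.9 → ξ₂ = 179.7 lbmol/h.
Outlet amounts (n = n₀ + Σ ν·ξ):
  D: 694 − 2(120.1) − 1(179.7) = 274.1
  C: 0 + 1(120.1) = 120.1
  F: 0 + 1(179.7) = 179.7

ξ₂ = 180 lbmol/h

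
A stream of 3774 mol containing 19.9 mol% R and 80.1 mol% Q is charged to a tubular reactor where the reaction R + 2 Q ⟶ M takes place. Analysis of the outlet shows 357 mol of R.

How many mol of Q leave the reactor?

For R: n = n₀ − 1ξ → 357 = 751 − 1ξ, giving ξ = 394 mol.
Outlet amounts (n = n₀ + ν ξ):
  R: 751 − 1(394) = 357
  Q: 3023 − 2(394) = 2235
  M: 0 + 1(394) = 394

2230 mol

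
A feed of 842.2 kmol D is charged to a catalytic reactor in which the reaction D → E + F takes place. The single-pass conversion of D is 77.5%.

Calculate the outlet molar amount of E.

D reacted = 0.775 × 842.2 = 652.7 kmol; ν_D = −1, so ξ = 652.7/1 = 652.7 kmol.
Outlet amounts (n = n₀ + ν ξ):
  D: 842.2 − 1(652.7) = 189.5
  E: 0 + 1(652.7) = 652.7
  F: 0 + 1(652.7) = 652.7

653 kmol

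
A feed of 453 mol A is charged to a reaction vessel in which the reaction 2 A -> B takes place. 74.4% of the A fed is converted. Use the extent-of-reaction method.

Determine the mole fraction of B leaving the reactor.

0.592

A reacted = 0.744 × 453 = 337 mol; ν_A = −2, so ξ = 337/2 = 168.5 mol.
Outlet amounts (n = n₀ + ν ξ):
  A: 453 − 2(168.5) = 116
  B: 0 + 1(168.5) = 168.5
Total out = 284.5 mol; y_B = 168.5 / 284.5 = 0.5924.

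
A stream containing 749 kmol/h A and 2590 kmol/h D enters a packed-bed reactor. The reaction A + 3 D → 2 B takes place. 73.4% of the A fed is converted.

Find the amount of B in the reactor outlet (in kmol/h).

1100 kmol/h

A reacted = 0.734 × 749 = 549.8 kmol/h; ν_A = −1, so ξ = 549.8/1 = 549.8 kmol/h.
Outlet amounts (n = n₀ + ν ξ):
  A: 749 − 1(549.8) = 199.2
  D: 2590 − 3(549.8) = 940.7
  B: 0 + 2(549.8) = 1100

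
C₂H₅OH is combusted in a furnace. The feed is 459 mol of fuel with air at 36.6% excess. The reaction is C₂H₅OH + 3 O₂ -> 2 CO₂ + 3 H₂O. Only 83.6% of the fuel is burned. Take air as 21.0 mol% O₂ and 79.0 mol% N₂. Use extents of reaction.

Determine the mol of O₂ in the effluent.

730 mol

Stoichiometric O₂ = 3 × 459 = 1377 mol; O₂ fed = 1377 × 1.366 = 1881 mol.
N₂ fed = 1881 × 79/21 = 7076 mol.
Fuel reacted = 0.836 × 459 → ξ = 383.7 mol.
Outlet (n = n₀ + ν ξ):
  C₂H₅OH: 459 − 1(383.7) = 75.28
  O₂: 1881 − 3(383.7) = 729.8
  N₂: 7076 (inert)
  CO₂: 0 + 2(383.7) = 767.4
  H₂O: 0 + 3(383.7) = 1151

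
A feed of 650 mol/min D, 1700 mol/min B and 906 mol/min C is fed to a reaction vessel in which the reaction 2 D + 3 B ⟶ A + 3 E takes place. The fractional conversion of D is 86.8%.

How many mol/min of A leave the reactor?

D reacted = 0.868 × 650 = 564.2 mol/min; ν_D = −2, so ξ = 564.2/2 = 282.1 mol/min.
Outlet amounts (n = n₀ + ν ξ):
  D: 650 − 2(282.1) = 85.8
  B: 1700 − 3(282.1) = 853.7
  A: 0 + 1(282.1) = 282.1
  E: 0 + 3(282.1) = 846.3
  C: 906 (inert)

282 mol/min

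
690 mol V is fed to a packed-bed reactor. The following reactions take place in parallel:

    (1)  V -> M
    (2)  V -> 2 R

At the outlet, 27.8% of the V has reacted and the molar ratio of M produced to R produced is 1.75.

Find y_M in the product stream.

0.204

Conversion of V: V consumed = 0.278 × 690 = 191.8 mol = 1ξ₁ + 1ξ₂.
Selectivity: 1ξ₁ / (2ξ₂) = 1.75 → ξ₁ = 3.5 ξ₂.
Substitute: (1·3.5 + 1) ξ₂ = 191.8 → ξ₂ = 42.63 mol, ξ₁ = 149.2 mol.
Outlet amounts (n = n₀ + Σ ν·ξ):
  V: 690 − 1(149.2) − 1(42.63) = 498.2
  M: 0 + 1(149.2) = 149.2
  R: 0 + 2(42.63) = 85.25
Total out = 732.6 mol; y_M = 149.2 / 732.6 = 0.2036.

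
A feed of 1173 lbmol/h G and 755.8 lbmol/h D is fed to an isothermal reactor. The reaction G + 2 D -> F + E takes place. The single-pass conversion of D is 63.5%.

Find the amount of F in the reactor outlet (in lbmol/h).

D reacted = 0.635 × 755.8 = 479.9 lbmol/h; ν_D = −2, so ξ = 479.9/2 = 240 lbmol/h.
Outlet amounts (n = n₀ + ν ξ):
  G: 1173 − 1(240) = 933
  D: 755.8 − 2(240) = 275.9
  F: 0 + 1(240) = 240
  E: 0 + 1(240) = 240

240 lbmol/h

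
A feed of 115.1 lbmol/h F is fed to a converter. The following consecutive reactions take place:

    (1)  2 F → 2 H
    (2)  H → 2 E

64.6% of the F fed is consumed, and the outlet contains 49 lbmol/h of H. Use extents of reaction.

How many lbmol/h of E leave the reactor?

50.7 lbmol/h

Conversion of F: F consumed = 2ξ₁ = 0.646 × 115.1 → ξ₁ = 37.18 lbmol/h.
H balance: n_H = 0 + 2ξ₁ − 1ξ₂ = 49 → ξ₂ = (2·37.18 − 49)/1 = 25.35 lbmol/h.
Outlet amounts (n = n₀ + Σ ν·ξ):
  F: 115.1 − 2(37.18) = 40.75
  H: 0 + 2(37.18) − 1(25.35) = 49
  E: 0 + 2(25.35) = 50.71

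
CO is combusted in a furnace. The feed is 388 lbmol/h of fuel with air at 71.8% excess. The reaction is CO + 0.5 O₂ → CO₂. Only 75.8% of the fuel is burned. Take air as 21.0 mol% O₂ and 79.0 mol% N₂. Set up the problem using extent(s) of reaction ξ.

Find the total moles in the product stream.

Stoichiometric O₂ = 0.5 × 388 = 194 lbmol/h; O₂ fed = 194 × 1.718 = 333.3 lbmol/h.
N₂ fed = 333.3 × 79/21 = 1254 lbmol/h.
Fuel reacted = 0.758 × 388 → ξ = 294.1 lbmol/h.
Outlet (n = n₀ + ν ξ):
  CO: 388 − 1(294.1) = 93.9
  O₂: 333.3 − 0.5(294.1) = 186.2
  N₂: 1254 (inert)
  CO₂: 0 + 1(294.1) = 294.1
Total out = 93.9 + 186.2 + 1254 + 294.1 = 1828 lbmol/h.

1830 lbmol/h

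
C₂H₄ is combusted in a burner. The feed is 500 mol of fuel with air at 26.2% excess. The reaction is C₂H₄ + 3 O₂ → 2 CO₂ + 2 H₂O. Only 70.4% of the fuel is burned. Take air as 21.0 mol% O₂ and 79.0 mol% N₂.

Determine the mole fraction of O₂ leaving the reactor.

0.088

Stoichiometric O₂ = 3 × 500 = 1500 mol; O₂ fed = 1500 × 1.262 = 1893 mol.
N₂ fed = 1893 × 79/21 = 7121 mol.
Fuel reacted = 0.704 × 500 → ξ = 352 mol.
Outlet (n = n₀ + ν ξ):
  C₂H₄: 500 − 1(352) = 148
  O₂: 1893 − 3(352) = 837
  N₂: 7121 (inert)
  CO₂: 0 + 2(352) = 704
  H₂O: 0 + 2(352) = 704
Total out = 9514 mol; y_O₂ = 837 / 9514 = 0.08797.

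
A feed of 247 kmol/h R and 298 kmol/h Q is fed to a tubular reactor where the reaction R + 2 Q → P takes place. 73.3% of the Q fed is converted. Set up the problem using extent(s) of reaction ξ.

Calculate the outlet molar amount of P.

Q reacted = 0.733 × 298 = 218.4 kmol/h; ν_Q = −2, so ξ = 218.4/2 = 109.2 kmol/h.
Outlet amounts (n = n₀ + ν ξ):
  R: 247 − 1(109.2) = 137.8
  Q: 298 − 2(109.2) = 79.57
  P: 0 + 1(109.2) = 109.2

109 kmol/h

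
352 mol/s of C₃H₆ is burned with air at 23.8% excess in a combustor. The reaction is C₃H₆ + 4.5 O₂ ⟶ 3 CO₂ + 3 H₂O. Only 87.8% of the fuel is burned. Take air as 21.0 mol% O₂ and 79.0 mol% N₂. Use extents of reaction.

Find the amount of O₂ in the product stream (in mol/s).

570 mol/s

Stoichiometric O₂ = 4.5 × 352 = 1584 mol/s; O₂ fed = 1584 × 1.238 = 1961 mol/s.
N₂ fed = 1961 × 79/21 = 7377 mol/s.
Fuel reacted = 0.878 × 352 → ξ = 309.1 mol/s.
Outlet (n = n₀ + ν ξ):
  C₃H₆: 352 − 1(309.1) = 42.94
  O₂: 1961 − 4.5(309.1) = 570.2
  N₂: 7377 (inert)
  CO₂: 0 + 3(309.1) = 927.2
  H₂O: 0 + 3(309.1) = 927.2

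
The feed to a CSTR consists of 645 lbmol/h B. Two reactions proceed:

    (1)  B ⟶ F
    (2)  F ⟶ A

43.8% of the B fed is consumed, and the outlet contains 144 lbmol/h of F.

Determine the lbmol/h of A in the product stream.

Conversion of B: B consumed = 1ξ₁ = 0.438 × 645 → ξ₁ = 282.5 lbmol/h.
F balance: n_F = 0 + 1ξ₁ − 1ξ₂ = 144 → ξ₂ = (1·282.5 − 144)/1 = 138.5 lbmol/h.
Outlet amounts (n = n₀ + Σ ν·ξ):
  B: 645 − 1(282.5) = 362.5
  F: 0 + 1(282.5) − 1(138.5) = 144
  A: 0 + 1(138.5) = 138.5

139 lbmol/h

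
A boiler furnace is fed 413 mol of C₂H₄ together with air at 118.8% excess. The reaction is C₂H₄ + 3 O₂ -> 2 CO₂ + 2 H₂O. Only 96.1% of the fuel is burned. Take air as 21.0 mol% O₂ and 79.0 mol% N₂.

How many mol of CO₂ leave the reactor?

794 mol

Stoichiometric O₂ = 3 × 413 = 1239 mol; O₂ fed = 1239 × 2.188 = 2711 mol.
N₂ fed = 2711 × 79/21 = 10200 mol.
Fuel reacted = 0.961 × 413 → ξ = 396.9 mol.
Outlet (n = n₀ + ν ξ):
  C₂H₄: 413 − 1(396.9) = 16.11
  O₂: 2711 − 3(396.9) = 1520
  N₂: 10200 (inert)
  CO₂: 0 + 2(396.9) = 793.8
  H₂O: 0 + 2(396.9) = 793.8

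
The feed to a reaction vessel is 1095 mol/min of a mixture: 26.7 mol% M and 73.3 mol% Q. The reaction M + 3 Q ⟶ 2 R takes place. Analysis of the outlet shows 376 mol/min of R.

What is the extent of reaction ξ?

For R: n = n₀ + 2ξ → 376 = 0 + 2ξ, giving ξ = 188 mol/min.
Outlet amounts (n = n₀ + ν ξ):
  M: 292.4 − 1(188) = 104.4
  Q: 802.6 − 3(188) = 238.6
  R: 0 + 2(188) = 376

ξ = 188 mol/min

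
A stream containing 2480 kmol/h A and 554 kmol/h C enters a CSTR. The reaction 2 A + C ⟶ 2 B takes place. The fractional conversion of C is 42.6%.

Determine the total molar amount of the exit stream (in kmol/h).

C reacted = 0.426 × 554 = 236 kmol/h; ν_C = −1, so ξ = 236/1 = 236 kmol/h.
Outlet amounts (n = n₀ + ν ξ):
  A: 2480 − 2(236) = 2008
  C: 554 − 1(236) = 318
  B: 0 + 2(236) = 472
Total out = 2008 + 318 + 472 = 2798 kmol/h.

2800 kmol/h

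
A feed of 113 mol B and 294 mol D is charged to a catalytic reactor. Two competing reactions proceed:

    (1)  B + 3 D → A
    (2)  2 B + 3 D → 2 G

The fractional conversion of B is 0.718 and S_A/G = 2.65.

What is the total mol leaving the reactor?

197 mol

Conversion of B: B consumed = 0.718 × 113 = 81.13 mol = 1ξ₁ + 2ξ₂.
Selectivity: 1ξ₁ / (2ξ₂) = 2.65 → ξ₁ = 5.3 ξ₂.
Substitute: (1·5.3 + 2) ξ₂ = 81.13 → ξ₂ = 11.11 mol, ξ₁ = 58.91 mol.
Outlet amounts (n = n₀ + Σ ν·ξ):
  B: 113 − 1(58.91) − 2(11.11) = 31.87
  D: 294 − 3(58.91) − 3(11.11) = 83.94
  A: 0 + 1(58.91) = 58.91
  G: 0 + 2(11.11) = 22.23
Total out = 31.87 + 83.94 + 58.91 + 22.23 = 196.9 mol.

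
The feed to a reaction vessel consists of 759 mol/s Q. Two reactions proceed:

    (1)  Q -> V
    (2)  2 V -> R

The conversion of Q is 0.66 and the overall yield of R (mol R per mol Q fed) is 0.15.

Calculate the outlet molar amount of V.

Conversion of Q: Q consumed = 1ξ₁ = 0.66 × 759 → ξ₁ = 500.9 mol/s.
Yield of R: 1ξ₂ / 759 = 0.15 → ξ₂ = 113.8 mol/s.
Outlet amounts (n = n₀ + Σ ν·ξ):
  Q: 759 − 1(500.9) = 258.1
  V: 0 + 1(500.9) − 2(113.8) = 273.2
  R: 0 + 1(113.8) = 113.8

273 mol/s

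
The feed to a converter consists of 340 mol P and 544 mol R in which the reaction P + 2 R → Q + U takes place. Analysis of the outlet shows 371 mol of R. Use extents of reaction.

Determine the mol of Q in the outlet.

For R: n = n₀ − 2ξ → 371 = 544 − 2ξ, giving ξ = 86.5 mol.
Outlet amounts (n = n₀ + ν ξ):
  P: 340 − 1(86.5) = 253.5
  R: 544 − 2(86.5) = 371
  Q: 0 + 1(86.5) = 86.5
  U: 0 + 1(86.5) = 86.5

86.5 mol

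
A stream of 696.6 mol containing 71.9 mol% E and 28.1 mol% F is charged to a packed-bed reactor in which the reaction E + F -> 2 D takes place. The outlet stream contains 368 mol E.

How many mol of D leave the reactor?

For E: n = n₀ − 1ξ → 368 = 500.9 − 1ξ, giving ξ = 132.9 mol.
Outlet amounts (n = n₀ + ν ξ):
  E: 500.9 − 1(132.9) = 368
  F: 195.7 − 1(132.9) = 62.89
  D: 0 + 2(132.9) = 265.7

266 mol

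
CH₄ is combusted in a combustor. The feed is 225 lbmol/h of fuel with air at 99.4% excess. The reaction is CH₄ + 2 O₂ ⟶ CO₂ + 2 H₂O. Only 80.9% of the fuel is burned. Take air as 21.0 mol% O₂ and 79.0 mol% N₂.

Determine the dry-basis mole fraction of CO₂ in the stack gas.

Stoichiometric O₂ = 2 × 225 = 450 lbmol/h; O₂ fed = 450 × 1.994 = 897.3 lbmol/h.
N₂ fed = 897.3 × 79/21 = 3376 lbmol/h.
Fuel reacted = 0.809 × 225 → ξ = 182 lbmol/h.
Outlet (n = n₀ + ν ξ):
  CH₄: 225 − 1(182) = 42.97
  O₂: 897.3 − 2(182) = 533.2
  N₂: 3376 (inert)
  CO₂: 0 + 1(182) = 182
  H₂O: 0 + 2(182) = 364.1
Dry total = 4134 lbmol/h; y_CO₂ (dry) = 182 / 4134 = 0.04403.

0.044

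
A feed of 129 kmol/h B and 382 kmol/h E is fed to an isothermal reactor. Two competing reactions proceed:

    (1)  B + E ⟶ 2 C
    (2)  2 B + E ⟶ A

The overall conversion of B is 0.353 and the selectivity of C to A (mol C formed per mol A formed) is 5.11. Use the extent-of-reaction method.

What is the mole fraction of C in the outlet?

0.104

Conversion of B: B consumed = 0.353 × 129 = 45.54 kmol/h = 1ξ₁ + 2ξ₂.
Selectivity: 2ξ₁ / (1ξ₂) = 5.11 → ξ₁ = 2.555 ξ₂.
Substitute: (1·2.555 + 2) ξ₂ = 45.54 → ξ₂ = 9.997 kmol/h, ξ₁ = 25.54 kmol/h.
Outlet amounts (n = n₀ + Σ ν·ξ):
  B: 129 − 1(25.54) − 2(9.997) = 83.46
  E: 382 − 1(25.54) − 1(9.997) = 346.5
  C: 0 + 2(25.54) = 51.09
  A: 0 + 1(9.997) = 9.997
Total out = 491 kmol/h; y_C = 51.09 / 491 = 0.104.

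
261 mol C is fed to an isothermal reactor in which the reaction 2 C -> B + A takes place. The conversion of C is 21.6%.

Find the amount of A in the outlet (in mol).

28.2 mol

C reacted = 0.216 × 261 = 56.38 mol; ν_C = −2, so ξ = 56.38/2 = 28.19 mol.
Outlet amounts (n = n₀ + ν ξ):
  C: 261 − 2(28.19) = 204.6
  B: 0 + 1(28.19) = 28.19
  A: 0 + 1(28.19) = 28.19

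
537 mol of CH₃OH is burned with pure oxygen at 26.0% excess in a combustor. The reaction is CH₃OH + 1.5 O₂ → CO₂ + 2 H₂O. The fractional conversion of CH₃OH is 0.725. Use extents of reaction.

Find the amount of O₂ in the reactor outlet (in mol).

Stoichiometric O₂ = 1.5 × 537 = 805.5 mol; O₂ fed = 805.5 × 1.260 = 1015 mol.
Fuel reacted = 0.725 × 537 → ξ = 389.3 mol.
Outlet (n = n₀ + ν ξ):
  CH₃OH: 537 − 1(389.3) = 147.7
  O₂: 1015 − 1.5(389.3) = 430.9
  CO₂: 0 + 1(389.3) = 389.3
  H₂O: 0 + 2(389.3) = 778.6

431 mol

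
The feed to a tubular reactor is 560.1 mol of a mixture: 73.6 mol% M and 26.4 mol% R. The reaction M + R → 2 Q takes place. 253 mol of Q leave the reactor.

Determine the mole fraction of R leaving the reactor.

For Q: n = n₀ + 2ξ → 253 = 0 + 2ξ, giving ξ = 126.5 mol.
Outlet amounts (n = n₀ + ν ξ):
  M: 412.2 − 1(126.5) = 285.7
  R: 147.9 − 1(126.5) = 21.37
  Q: 0 + 2(126.5) = 253
Total out = 560.1 mol; y_R = 21.37 / 560.1 = 0.03815.

0.0381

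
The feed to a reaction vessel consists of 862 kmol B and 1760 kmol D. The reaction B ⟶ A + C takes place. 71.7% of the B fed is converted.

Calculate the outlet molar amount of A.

618 kmol

B reacted = 0.717 × 862 = 618.1 kmol; ν_B = −1, so ξ = 618.1/1 = 618.1 kmol.
Outlet amounts (n = n₀ + ν ξ):
  B: 862 − 1(618.1) = 243.9
  A: 0 + 1(618.1) = 618.1
  C: 0 + 1(618.1) = 618.1
  D: 1760 (inert)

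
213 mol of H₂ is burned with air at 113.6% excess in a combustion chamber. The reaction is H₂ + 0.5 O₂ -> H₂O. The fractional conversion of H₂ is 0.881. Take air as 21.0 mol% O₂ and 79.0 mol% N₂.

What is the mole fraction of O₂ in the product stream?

0.111

Stoichiometric O₂ = 0.5 × 213 = 106.5 mol; O₂ fed = 106.5 × 2.136 = 227.5 mol.
N₂ fed = 227.5 × 79/21 = 855.8 mol.
Fuel reacted = 0.881 × 213 → ξ = 187.7 mol.
Outlet (n = n₀ + ν ξ):
  H₂: 213 − 1(187.7) = 25.35
  O₂: 227.5 − 0.5(187.7) = 133.7
  N₂: 855.8 (inert)
  H₂O: 0 + 1(187.7) = 187.7
Total out = 1202 mol; y_O₂ = 133.7 / 1202 = 0.1112.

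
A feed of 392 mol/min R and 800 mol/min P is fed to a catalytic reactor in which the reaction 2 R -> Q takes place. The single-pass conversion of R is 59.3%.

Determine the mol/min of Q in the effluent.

116 mol/min

R reacted = 0.593 × 392 = 232.5 mol/min; ν_R = −2, so ξ = 232.5/2 = 116.2 mol/min.
Outlet amounts (n = n₀ + ν ξ):
  R: 392 − 2(116.2) = 159.5
  Q: 0 + 1(116.2) = 116.2
  P: 800 (inert)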